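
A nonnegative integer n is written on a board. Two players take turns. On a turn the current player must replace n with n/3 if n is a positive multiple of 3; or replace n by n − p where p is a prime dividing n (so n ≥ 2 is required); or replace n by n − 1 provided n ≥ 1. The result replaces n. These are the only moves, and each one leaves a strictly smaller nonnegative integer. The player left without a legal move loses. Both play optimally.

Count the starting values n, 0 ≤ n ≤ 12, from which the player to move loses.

3

Classify positions by backward induction: terminal positions (no move available) are L. From any other position, the mover wins iff some move reaches an L.
n=0: no move → L
n=1: reaches L-position 0 → W
n=2: reaches L-position 0 → W
n=3: reaches L-position 0 → W
n=4: only reaches 2(W), 3(W), all W → L
n=5: reaches L-position 0 → W
n=6: reaches L-position 4 → W
n=7: reaches L-position 0 → W
n=8: only reaches 6(W), 7(W), all W → L
n=9: reaches L-position 8 → W
n=10: reaches L-position 8 → W
n=11: reaches L-position 0 → W
n=12: reaches L-position 4 → W
L entries with 0 ≤ n ≤ 12: n = 0, 4, 8; that makes 3.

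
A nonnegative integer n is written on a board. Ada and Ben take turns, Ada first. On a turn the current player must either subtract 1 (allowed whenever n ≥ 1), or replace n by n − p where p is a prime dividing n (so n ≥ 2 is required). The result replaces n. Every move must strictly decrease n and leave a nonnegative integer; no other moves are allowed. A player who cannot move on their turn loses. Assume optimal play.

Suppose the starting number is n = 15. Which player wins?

Ada wins.

Positions with no move are L. A position that does have a move is losing for the player to move precisely when every available move leads to a winning position for the opponent. Fill in the labels:
n=0: no move → L
n=1: W (go to 0, an L position)
n=2: W (go to 0, an L position)
n=3: W (go to 0, an L position)
n=4: L (options 2(W), 3(W) are all W)
n=5: W (go to 0, an L position)
n=6: W (go to 4, an L position)
n=7: W (go to 0, an L position)
n=8: L (options 6(W), 7(W) are all W)
n=9: W (go to 8, an L position)
n=10: W (go to 8, an L position)
n=11: W (go to 0, an L position)
n=12: L (options 9(W), 10(W), 11(W) are all W)
n=13: W (go to 0, an L position)
n=14: W (go to 12, an L position)
n=15: W (go to 12, an L position)
From 15 Ada can move to 12, reaching an L position.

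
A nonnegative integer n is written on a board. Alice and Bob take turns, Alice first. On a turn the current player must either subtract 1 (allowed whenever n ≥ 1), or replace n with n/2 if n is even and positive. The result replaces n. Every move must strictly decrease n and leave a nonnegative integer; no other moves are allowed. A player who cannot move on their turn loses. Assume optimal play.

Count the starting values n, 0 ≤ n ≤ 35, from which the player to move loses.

18

Use the standard recursion: the mover loses at a terminal position; elsewhere, the mover wins exactly when some move hands the opponent an L position.
n=0: no move → L
n=1: can move to 0, which is L ⇒ W
n=2: the only move is to 1(W), a W ⇒ L
n=3: can move to 2, which is L ⇒ W
n=4: can move to 2, which is L ⇒ W
n=5: the only move is to 4(W), a W ⇒ L
n=6: can move to 5, which is L ⇒ W
n=7: the only move is to 6(W), a W ⇒ L
n=8: can move to 7, which is L ⇒ W
n=9: the only move is to 8(W), a W ⇒ L
n=10: can move to 5, which is L ⇒ W
n=11: the only move is to 10(W), a W ⇒ L
n=12: can move to 11, which is L ⇒ W
n=13: the only move is to 12(W), a W ⇒ L
n=14: can move to 7, which is L ⇒ W
n=15: the only move is to 14(W), a W ⇒ L
n=16: can move to 15, which is L ⇒ W
n=17: the only move is to 16(W), a W ⇒ L
n=18: can move to 9, which is L ⇒ W
n=19: the only move is to 18(W), a W ⇒ L
n=20: can move to 19, which is L ⇒ W
n=21: the only move is to 20(W), a W ⇒ L
n=22: can move to 11, which is L ⇒ W
n=23: the only move is to 22(W), a W ⇒ L
n=24: can move to 23, which is L ⇒ W
n=25: the only move is to 24(W), a W ⇒ L
n=26: can move to 13, which is L ⇒ W
n=27: the only move is to 26(W), a W ⇒ L
n=28: can move to 27, which is L ⇒ W
n=29: the only move is to 28(W), a W ⇒ L
n=30: can move to 15, which is L ⇒ W
n=31: the only move is to 30(W), a W ⇒ L
n=32: can move to 31, which is L ⇒ W
n=33: the only move is to 32(W), a W ⇒ L
n=34: can move to 17, which is L ⇒ W
n=35: the only move is to 34(W), a W ⇒ L
L entries with 0 ≤ n ≤ 35: n = 0, 2, 5, 7, 9, 11, 13, 15, 17, 19, 21, 23, 25, 27, 29, 31, 33, 35; that makes 18.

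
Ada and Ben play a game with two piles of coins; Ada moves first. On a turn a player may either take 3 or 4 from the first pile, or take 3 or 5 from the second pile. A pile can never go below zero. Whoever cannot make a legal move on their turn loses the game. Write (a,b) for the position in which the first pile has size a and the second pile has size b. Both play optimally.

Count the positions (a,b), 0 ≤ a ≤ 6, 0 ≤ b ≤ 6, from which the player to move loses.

19

Work bottom-up. With no move the player to move loses. Otherwise the position is W if at least one move leads to an L position for the opponent, and L if every move leads to a W.
Every move lowers a or b (never raises either), so fill the grid row by row in increasing a, and left to right within a row: each cell's successors are then already labelled.
      b=0  b=1  b=2  b=3  b=4  b=5  b=6
a=0:    L    L    L    W    W    W    W
a=1:    L    L    L    W    W    W    W
a=2:    L    L    L    W    W    W    W
a=3:    W    W    W    L    L    L    W
a=4:    W    W    W    L    L    L    W
a=5:    W    W    W    L    L    L    W
a=6:    W    W    W    W    W    W    L
Cells with no legal move (terminal, hence L): (0,0), (0,1), (0,2), (1,0), (1,1), (1,2), (2,0), (2,1), (2,2).
The remaining L cells, each justified by listing all of its moves:
(3,3): only reaches (0,3)(W), (3,0)(W), all W → L
(3,4): only reaches (0,4)(W), (3,1)(W), all W → L
(3,5): only reaches (0,5)(W), (3,2)(W), (3,0)(W), all W → L
(4,3): only reaches (1,3)(W), (0,3)(W), (4,0)(W), all W → L
(4,4): only reaches (1,4)(W), (0,4)(W), (4,1)(W), all W → L
(4,5): only reaches (1,5)(W), (0,5)(W), (4,2)(W), (4,0)(W), all W → L
(5,3): only reaches (2,3)(W), (1,3)(W), (5,0)(W), all W → L
(5,4): only reaches (2,4)(W), (1,4)(W), (5,1)(W), all W → L
(5,5): only reaches (2,5)(W), (1,5)(W), (5,2)(W), (5,0)(W), all W → L
(6,6): only reaches (3,6)(W), (2,6)(W), (6,3)(W), (6,1)(W), all W → L
Every other cell has at least one move into one of the L cells above, so it is W.
L cells per row: a=0: 3, a=1: 3, a=2: 3, a=3: 3, a=4: 3, a=5: 3, a=6: 1; total 19.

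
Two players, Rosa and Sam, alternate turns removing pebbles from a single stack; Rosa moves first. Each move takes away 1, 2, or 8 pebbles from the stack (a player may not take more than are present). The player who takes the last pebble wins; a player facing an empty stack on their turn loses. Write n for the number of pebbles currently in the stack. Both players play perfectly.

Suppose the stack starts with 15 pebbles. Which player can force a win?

Sam wins.

Build the W/L table. Terminal = L. A non-terminal position is W if it has a move to some L; otherwise it is L.
n=0: no move → L
n=1: can move to 0, which is L ⇒ W
n=2: can move to 0, which is L ⇒ W
n=3: moves to 2(W), 1(W); every one is W ⇒ L
n=4: can move to 3, which is L ⇒ W
n=5: can move to 3, which is L ⇒ W
n=6: moves to 5(W), 4(W); every one is W ⇒ L
n=7: can move to 6, which is L ⇒ W
n=8: can move to 6, which is L ⇒ W
n=9: moves to 8(W), 7(W), 1(W); every one is W ⇒ L
n=10: can move to 9, which is L ⇒ W
n=11: can move to 9, which is L ⇒ W
n=12: moves to 11(W), 10(W), 4(W); every one is W ⇒ L
n=13: can move to 12, which is L ⇒ W
n=14: can move to 12, which is L ⇒ W
n=15: moves to 14(W), 13(W), 7(W); every one is W ⇒ L
Every move from 15 reaches a W position, so the mover loses.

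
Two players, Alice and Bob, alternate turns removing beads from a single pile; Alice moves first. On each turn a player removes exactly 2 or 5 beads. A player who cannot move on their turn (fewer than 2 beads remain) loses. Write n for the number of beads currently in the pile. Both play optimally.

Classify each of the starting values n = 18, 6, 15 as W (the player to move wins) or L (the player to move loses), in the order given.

18: L, 6: W, 15: L

Build the W/L table. Terminal = L. A non-terminal position is W if it has a move to some L; otherwise it is L.
n=0: no move → L
n=1: no move → L
n=2: W (go to 0, an L position)
n=3: W (go to 1, an L position)
n=4: L (sole option 2(W) is W)
n=5: W (go to 0, an L position)
n=6: W (go to 4, an L position)
n=7: L (options 5(W), 2(W) are all W)
n=8: L (options 6(W), 3(W) are all W)
n=9: W (go to 7, an L position)
n=10: W (go to 8, an L position)
n=11: L (options 9(W), 6(W) are all W)
n=12: W (go to 7, an L position)
n=13: W (go to 11, an L position)
n=14: L (options 12(W), 9(W) are all W)
n=15: L (options 13(W), 10(W) are all W)
n=16: W (go to 14, an L position)
n=17: W (go to 15, an L position)
n=18: L (options 16(W), 13(W) are all W)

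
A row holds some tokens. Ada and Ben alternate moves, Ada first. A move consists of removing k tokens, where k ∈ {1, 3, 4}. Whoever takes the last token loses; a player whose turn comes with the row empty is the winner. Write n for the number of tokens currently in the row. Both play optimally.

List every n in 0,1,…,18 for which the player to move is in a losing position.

Work bottom-up. With no move the player to move wins. Otherwise the position is W if at least one move leads to an L position for the opponent, and L if every move leads to a W.
n=0: no move; the opponent has just taken the last token and therefore loses → W
n=1: only reaches 0(W), which is W → L
n=2: reaches L-position 1 → W
n=3: only reaches 2(W), 0(W), all W → L
n=4: reaches L-position 3 → W
n=5: reaches L-position 1 → W
n=6: reaches L-position 3 → W
n=7: reaches L-position 3 → W
n=8: only reaches 7(W), 5(W), 4(W), all W → L
n=9: reaches L-position 8 → W
n=10: only reaches 9(W), 7(W), 6(W), all W → L
n=11: reaches L-position 10 → W
n=12: reaches L-position 8 → W
n=13: reaches L-position 10 → W
n=14: reaches L-position 10 → W
n=15: only reaches 14(W), 12(W), 11(W), all W → L
n=16: reaches L-position 15 → W
n=17: only reaches 16(W), 14(W), 13(W), all W → L
n=18: reaches L-position 17 → W
The losing starting values of n are exactly the entries labelled L in this table (6 of them).

1, 3, 8, 10, 15, 17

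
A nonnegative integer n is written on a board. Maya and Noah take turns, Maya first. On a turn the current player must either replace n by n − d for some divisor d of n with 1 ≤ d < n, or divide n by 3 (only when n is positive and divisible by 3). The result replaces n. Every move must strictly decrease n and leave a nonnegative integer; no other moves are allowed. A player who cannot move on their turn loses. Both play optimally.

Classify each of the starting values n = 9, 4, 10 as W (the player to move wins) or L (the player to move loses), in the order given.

Compute win/loss labels from the base case upward. A position with no move is L. Any other position is W if it can reach an L in one move, else L.
n=0: no move → L
n=1: no move → L
n=2: W (go to 1, an L position)
n=3: W (go to 1, an L position)
n=4: L (options 2(W), 3(W) are all W)
n=5: W (go to 4, an L position)
n=6: W (go to 4, an L position)
n=7: L (sole option 6(W) is W)
n=8: W (go to 4, an L position)
n=9: L (options 3(W), 6(W), 8(W) are all W)
n=10: W (go to 9, an L position)

9: L, 4: L, 10: W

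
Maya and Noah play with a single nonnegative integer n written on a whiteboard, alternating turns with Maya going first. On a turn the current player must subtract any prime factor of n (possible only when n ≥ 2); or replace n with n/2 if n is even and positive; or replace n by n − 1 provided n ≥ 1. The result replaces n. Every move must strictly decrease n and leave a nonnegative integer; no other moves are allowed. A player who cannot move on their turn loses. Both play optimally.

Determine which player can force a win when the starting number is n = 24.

Classify positions by backward induction: terminal positions (no move available) are L. From any other position, the mover wins iff some move reaches an L.
n=0: no move → L
n=1: W (go to 0, an L position)
n=2: W (go to 0, an L position)
n=3: W (go to 0, an L position)
n=4: L (options 2(W), 3(W) are all W)
n=5: W (go to 0, an L position)
n=6: W (go to 4, an L position)
n=7: W (go to 0, an L position)
n=8: W (go to 4, an L position)
n=9: L (options 6(W), 8(W) are all W)
n=10: W (go to 9, an L position)
n=11: W (go to 0, an L position)
n=12: W (go to 9, an L position)
n=13: W (go to 0, an L position)
n=14: L (options 7(W), 12(W), 13(W) are all W)
n=15: W (go to 14, an L position)
n=16: W (go to 14, an L position)
n=17: W (go to 0, an L position)
n=18: W (go to 9, an L position)
n=19: W (go to 0, an L position)
n=20: L (options 10(W), 15(W), 18(W), 19(W) are all W)
n=21: W (go to 14, an L position)
n=22: W (go to 20, an L position)
n=23: W (go to 0, an L position)
n=24: L (options 12(W), 21(W), 22(W), 23(W) are all W)
The starting position 24 is L: whatever Maya does, the opponent receives a W position.

Noah wins.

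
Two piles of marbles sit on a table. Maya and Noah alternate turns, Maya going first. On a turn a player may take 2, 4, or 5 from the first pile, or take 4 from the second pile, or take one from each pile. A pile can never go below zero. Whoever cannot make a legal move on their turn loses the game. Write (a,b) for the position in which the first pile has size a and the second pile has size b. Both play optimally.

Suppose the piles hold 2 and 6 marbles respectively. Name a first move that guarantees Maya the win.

Positions with no move are L. A position that does have a move is losing for the player to move precisely when every available move leads to a winning position for the opponent. Fill in the labels:
No move ever increases a pile, so every position that can arise here has a ≤ 2 and b ≤ 6; it is enough to label the cells with 0 ≤ a ≤ 2 and 0 ≤ b ≤ 6.
Every move lowers a or b (never raises either), so fill the grid row by row in increasing a, and left to right within a row: each cell's successors are then already labelled.
      b=0  b=1  b=2  b=3  b=4  b=5  b=6
a=0:    L    L    L    L    W    W    W
a=1:    L    W    W    W    W    L    L
a=2:    W    W    W    W    L    L    W
Cells with no legal move (terminal, hence L): (0,0), (0,1), (0,2), (0,3), (1,0).
The remaining L cells, each justified by listing all of its moves:
(1,5): L (options (1,1)(W), (0,4)(W) are all W)
(1,6): L (options (1,2)(W), (0,5)(W) are all W)
(2,4): L (options (0,4)(W), (2,0)(W), (1,3)(W) are all W)
(2,5): L (options (0,5)(W), (2,1)(W), (1,4)(W) are all W)
Every other cell has at least one move into one of the L cells above, so it is W.
From (2,6), the L positions reachable in one move are: (1,5).

Move to (1,5).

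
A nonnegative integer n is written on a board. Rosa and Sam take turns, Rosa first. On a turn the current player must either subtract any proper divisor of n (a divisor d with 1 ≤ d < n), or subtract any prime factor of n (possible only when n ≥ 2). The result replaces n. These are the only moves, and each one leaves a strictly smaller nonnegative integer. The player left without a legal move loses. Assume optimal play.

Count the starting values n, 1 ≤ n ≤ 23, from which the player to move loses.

Build the W/L table. Terminal = L. A non-terminal position is W if it has a move to some L; otherwise it is L.
n=0: no move → L
n=1: no move → L
n=2: W (go to 0, an L position)
n=3: W (go to 0, an L position)
n=4: L (options 2(W), 3(W) are all W)
n=5: W (go to 0, an L position)
n=6: W (go to 4, an L position)
n=7: W (go to 0, an L position)
n=8: W (go to 4, an L position)
n=9: L (options 6(W), 8(W) are all W)
n=10: W (go to 9, an L position)
n=11: W (go to 0, an L position)
n=12: W (go to 9, an L position)
n=13: W (go to 0, an L position)
n=14: L (options 7(W), 12(W), 13(W) are all W)
n=15: W (go to 14, an L position)
n=16: W (go to 14, an L position)
n=17: W (go to 0, an L position)
n=18: W (go to 9, an L position)
n=19: W (go to 0, an L position)
n=20: L (options 10(W), 15(W), 16(W), 18(W), 19(W) are all W)
n=21: W (go to 14, an L position)
n=22: W (go to 20, an L position)
n=23: W (go to 0, an L position)
L entries with 1 ≤ n ≤ 23 (n=0 is outside the asked range and is not counted): n = 1, 4, 9, 14, 20; that makes 5.

5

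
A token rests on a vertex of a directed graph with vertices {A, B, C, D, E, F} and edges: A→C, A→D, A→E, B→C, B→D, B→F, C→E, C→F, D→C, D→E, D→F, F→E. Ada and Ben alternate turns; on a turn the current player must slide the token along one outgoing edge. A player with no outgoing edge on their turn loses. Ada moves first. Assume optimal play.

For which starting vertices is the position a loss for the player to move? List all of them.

Compute win/loss labels from the base case upward. A position with no move is L. Any other position is W if it can reach an L in one move, else L.
Every edge goes from a vertex to one that appears earlier in the order E, F, C, D, B, A, so processing vertices in that order labels each vertex after all of its successors.
E: no outgoing edge → L
F: can move to E, which is L ⇒ W
C: can move to E, which is L ⇒ W
D: can move to E, which is L ⇒ W
B: moves to D(W), C(W), F(W); every one is W ⇒ L
A: can move to E, which is L ⇒ W
Reading off the rows marked L gives the requested list; there are 2 such vertices.

B, E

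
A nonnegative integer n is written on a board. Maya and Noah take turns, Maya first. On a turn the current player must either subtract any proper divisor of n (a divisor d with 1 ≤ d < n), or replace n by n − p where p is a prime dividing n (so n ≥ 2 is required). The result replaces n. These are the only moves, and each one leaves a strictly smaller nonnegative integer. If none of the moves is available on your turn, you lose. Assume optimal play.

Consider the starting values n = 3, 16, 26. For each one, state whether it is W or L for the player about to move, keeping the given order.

Classify positions by backward induction: terminal positions (no move available) are L. From any other position, the mover wins iff some move reaches an L.
n=0: no move → L
n=1: no move → L
n=2: W (go to 0, an L position)
n=3: W (go to 0, an L position)
n=4: L (options 2(W), 3(W) are all W)
n=5: W (go to 0, an L position)
n=6: W (go to 4, an L position)
n=7: W (go to 0, an L position)
n=8: W (go to 4, an L position)
n=9: L (options 6(W), 8(W) are all W)
n=10: W (go to 9, an L position)
n=11: W (go to 0, an L position)
n=12: W (go to 9, an L position)
n=13: W (go to 0, an L position)
n=14: L (options 7(W), 12(W), 13(W) are all W)
n=15: W (go to 14, an L position)
n=16: W (go to 14, an L position)
n=17: W (go to 0, an L position)
n=18: W (go to 9, an L position)
n=19: W (go to 0, an L position)
n=20: L (options 10(W), 15(W), 16(W), 18(W), 19(W) are all W)
n=21: W (go to 14, an L position)
n=22: W (go to 20, an L position)
n=23: W (go to 0, an L position)
n=24: W (go to 20, an L position)
n=25: W (go to 20, an L position)
n=26: L (options 13(W), 24(W), 25(W) are all W)

3: W, 16: W, 26: L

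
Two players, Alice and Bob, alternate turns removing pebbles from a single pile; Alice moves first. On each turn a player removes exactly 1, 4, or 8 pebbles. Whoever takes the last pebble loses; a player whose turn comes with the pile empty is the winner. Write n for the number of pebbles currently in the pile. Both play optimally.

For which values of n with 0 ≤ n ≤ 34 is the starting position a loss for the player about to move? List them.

Label each position W (a win for the player to move) or L (a loss). A position with no legal move is W; any other position is W exactly when some move reaches an L, and L when every move reaches a W.
n=0: no move; the opponent has just taken the last pebble and therefore loses → W
n=1: the only move is to 0(W), a W ⇒ L
n=2: can move to 1, which is L ⇒ W
n=3: the only move is to 2(W), a W ⇒ L
n=4: can move to 3, which is L ⇒ W
n=5: can move to 1, which is L ⇒ W
n=6: moves to 5(W), 2(W); every one is W ⇒ L
n=7: can move to 6, which is L ⇒ W
n=8: moves to 7(W), 4(W), 0(W); every one is W ⇒ L
n=9: can move to 8, which is L ⇒ W
n=10: can move to 6, which is L ⇒ W
n=11: can move to 3, which is L ⇒ W
n=12: can move to 8, which is L ⇒ W
n=13: moves to 12(W), 9(W), 5(W); every one is W ⇒ L
n=14: can move to 13, which is L ⇒ W
n=15: moves to 14(W), 11(W), 7(W); every one is W ⇒ L
n=16: can move to 15, which is L ⇒ W
n=17: can move to 13, which is L ⇒ W
n=18: moves to 17(W), 14(W), 10(W); every one is W ⇒ L
n=19: can move to 18, which is L ⇒ W
n=20: moves to 19(W), 16(W), 12(W); every one is W ⇒ L
n=21: can move to 20, which is L ⇒ W
n=22: can move to 18, which is L ⇒ W
n=23: can move to 15, which is L ⇒ W
n=24: can move to 20, which is L ⇒ W
n=25: moves to 24(W), 21(W), 17(W); every one is W ⇒ L
n=26: can move to 25, which is L ⇒ W
n=27: moves to 26(W), 23(W), 19(W); every one is W ⇒ L
n=28: can move to 27, which is L ⇒ W
n=29: can move to 25, which is L ⇒ W
n=30: moves to 29(W), 26(W), 22(W); every one is W ⇒ L
n=31: can move to 30, which is L ⇒ W
n=32: moves to 31(W), 28(W), 24(W); every one is W ⇒ L
n=33: can move to 32, which is L ⇒ W
n=34: can move to 30, which is L ⇒ W
Reading off the rows marked L gives the requested list; there are 12 such values of n.

1, 3, 6, 8, 13, 15, 18, 20, 25, 27, 30, 32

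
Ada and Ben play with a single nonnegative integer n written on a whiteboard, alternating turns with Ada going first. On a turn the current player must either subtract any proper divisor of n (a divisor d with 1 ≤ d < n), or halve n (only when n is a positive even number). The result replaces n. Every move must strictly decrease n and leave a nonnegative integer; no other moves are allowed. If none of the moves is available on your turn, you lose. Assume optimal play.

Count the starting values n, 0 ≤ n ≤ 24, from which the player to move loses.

13

Positions with no move are L. A position that does have a move is losing for the player to move precisely when every available move leads to a winning position for the opponent. Fill in the labels:
n=0: no move → L
n=1: no move → L
n=2: can move to 1, which is L ⇒ W
n=3: the only move is to 2(W), a W ⇒ L
n=4: can move to 3, which is L ⇒ W
n=5: the only move is to 4(W), a W ⇒ L
n=6: can move to 3, which is L ⇒ W
n=7: the only move is to 6(W), a W ⇒ L
n=8: can move to 7, which is L ⇒ W
n=9: moves to 6(W), 8(W); every one is W ⇒ L
n=10: can move to 5, which is L ⇒ W
n=11: the only move is to 10(W), a W ⇒ L
n=12: can move to 9, which is L ⇒ W
n=13: the only move is to 12(W), a W ⇒ L
n=14: can move to 7, which is L ⇒ W
n=15: moves to 10(W), 12(W), 14(W); every one is W ⇒ L
n=16: can move to 15, which is L ⇒ W
n=17: the only move is to 16(W), a W ⇒ L
n=18: can move to 9, which is L ⇒ W
n=19: the only move is to 18(W), a W ⇒ L
n=20: can move to 15, which is L ⇒ W
n=21: moves to 14(W), 18(W), 20(W); every one is W ⇒ L
n=22: can move to 11, which is L ⇒ W
n=23: the only move is to 22(W), a W ⇒ L
n=24: can move to 21, which is L ⇒ W
L entries with 0 ≤ n ≤ 24: n = 0, 1, 3, 5, 7, 9, 11, 13, 15, 17, 19, 21, 23; that makes 13.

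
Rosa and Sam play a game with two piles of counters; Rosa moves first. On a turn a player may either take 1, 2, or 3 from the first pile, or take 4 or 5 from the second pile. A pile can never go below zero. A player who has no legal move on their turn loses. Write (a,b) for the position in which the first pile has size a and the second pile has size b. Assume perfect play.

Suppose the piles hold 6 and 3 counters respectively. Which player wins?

Compute win/loss labels from the base case upward. A position with no move is L. Any other position is W if it can reach an L in one move, else L.
No move ever increases a pile, so every position that can arise here has a ≤ 6 and b ≤ 3; it is enough to label the cells with 0 ≤ a ≤ 6 and 0 ≤ b ≤ 3.
Every move lowers a or b (never raises either), so fill the grid row by row in increasing a, and left to right within a row: each cell's successors are then already labelled.
      b=0  b=1  b=2  b=3
a=0:    L    L    L    L
a=1:    W    W    W    W
a=2:    W    W    W    W
a=3:    W    W    W    W
a=4:    L    L    L    L
a=5:    W    W    W    W
a=6:    W    W    W    W
Cells with no legal move (terminal, hence L): (0,0), (0,1), (0,2), (0,3).
The remaining L cells, each justified by listing all of its moves:
(4,0): L (options (3,0)(W), (2,0)(W), (1,0)(W) are all W)
(4,1): L (options (3,1)(W), (2,1)(W), (1,1)(W) are all W)
(4,2): L (options (3,2)(W), (2,2)(W), (1,2)(W) are all W)
(4,3): L (options (3,3)(W), (2,3)(W), (1,3)(W) are all W)
Every other cell has at least one move into one of the L cells above, so it is W.
From (6,3) Rosa can move to (4,3), reaching an L position.

Rosa wins.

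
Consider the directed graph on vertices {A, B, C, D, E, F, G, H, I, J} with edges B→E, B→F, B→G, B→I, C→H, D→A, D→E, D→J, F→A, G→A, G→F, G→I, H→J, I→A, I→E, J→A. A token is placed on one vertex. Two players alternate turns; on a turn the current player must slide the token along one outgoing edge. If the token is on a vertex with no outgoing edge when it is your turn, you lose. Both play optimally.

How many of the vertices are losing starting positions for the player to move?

Classify positions by backward induction: terminal positions (no move available) are L. From any other position, the mover wins iff some move reaches an L.
Every edge goes from a vertex to one that appears earlier in the order A, E, J, D, F, I, G, H, C, B, so processing vertices in that order labels each vertex after all of its successors.
A: no outgoing edge → L
E: no outgoing edge → L
J: →A(L), so W
D: →E(L), so W
F: →A(L), so W
I: →E(L), so W
G: →A(L), so W
H: →J(W) only, which is W, so L
C: →H(L), so W
B: →E(L), so W
The L vertices are A, E, H; that is 3 in all.

3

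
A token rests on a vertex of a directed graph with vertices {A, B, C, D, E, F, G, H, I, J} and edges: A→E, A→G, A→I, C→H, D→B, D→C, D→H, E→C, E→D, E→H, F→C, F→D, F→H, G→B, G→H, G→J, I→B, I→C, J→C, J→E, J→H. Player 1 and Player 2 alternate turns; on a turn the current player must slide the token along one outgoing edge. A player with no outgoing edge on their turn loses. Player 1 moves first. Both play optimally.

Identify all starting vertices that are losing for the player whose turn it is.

Work bottom-up. With no move the player to move loses. Otherwise the position is W if at least one move leads to an L position for the opponent, and L if every move leads to a W.
Every edge goes from a vertex to one that appears earlier in the order H, B, C, D, E, J, G, I, F, A, so processing vertices in that order labels each vertex after all of its successors.
H: no outgoing edge → L
B: no outgoing edge → L
C: W (go to H, an L position)
D: W (go to B, an L position)
E: W (go to H, an L position)
J: W (go to H, an L position)
G: W (go to B, an L position)
I: W (go to B, an L position)
F: W (go to H, an L position)
A: L (options I(W), G(W), E(W) are all W)
The losing starting vertices are exactly the entries labelled L in this table (3 of them).

A, B, H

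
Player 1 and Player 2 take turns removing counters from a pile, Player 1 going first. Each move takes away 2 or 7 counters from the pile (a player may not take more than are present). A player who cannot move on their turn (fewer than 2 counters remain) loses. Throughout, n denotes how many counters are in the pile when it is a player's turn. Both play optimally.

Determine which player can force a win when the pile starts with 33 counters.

Player 1 wins.

Work bottom-up. With no move the player to move loses. Otherwise the position is W if at least one move leads to an L position for the opponent, and L if every move leads to a W.
n=0: no move → L
n=1: no move → L
n=2: can move to 0, which is L ⇒ W
n=3: can move to 1, which is L ⇒ W
n=4: the only move is to 2(W), a W ⇒ L
n=5: the only move is to 3(W), a W ⇒ L
n=6: can move to 4, which is L ⇒ W
n=7: can move to 5, which is L ⇒ W
n=8: can move to 1, which is L ⇒ W
n=9: moves to 7(W), 2(W); every one is W ⇒ L
n=10: moves to 8(W), 3(W); every one is W ⇒ L
n=11: can move to 9, which is L ⇒ W
n=12: can move to 10, which is L ⇒ W
n=13: moves to 11(W), 6(W); every one is W ⇒ L
n=14: moves to 12(W), 7(W); every one is W ⇒ L
n=15: can move to 13, which is L ⇒ W
n=16: can move to 14, which is L ⇒ W
n=17: can move to 10, which is L ⇒ W
n=18: moves to 16(W), 11(W); every one is W ⇒ L
n=19: moves to 17(W), 12(W); every one is W ⇒ L
n=20: can move to 18, which is L ⇒ W
n=21: can move to 19, which is L ⇒ W
n=22: moves to 20(W), 15(W); every one is W ⇒ L
n=23: moves to 21(W), 16(W); every one is W ⇒ L
n=24: can move to 22, which is L ⇒ W
n=25: can move to 23, which is L ⇒ W
n=26: can move to 19, which is L ⇒ W
n=27: moves to 25(W), 20(W); every one is W ⇒ L
n=28: moves to 26(W), 21(W); every one is W ⇒ L
n=29: can move to 27, which is L ⇒ W
n=30: can move to 28, which is L ⇒ W
n=31: moves to 29(W), 24(W); every one is W ⇒ L
n=32: moves to 30(W), 25(W); every one is W ⇒ L
n=33: can move to 31, which is L ⇒ W
The starting position 33 is W: Player 1 should remove 2, leaving 31, handing over an L position.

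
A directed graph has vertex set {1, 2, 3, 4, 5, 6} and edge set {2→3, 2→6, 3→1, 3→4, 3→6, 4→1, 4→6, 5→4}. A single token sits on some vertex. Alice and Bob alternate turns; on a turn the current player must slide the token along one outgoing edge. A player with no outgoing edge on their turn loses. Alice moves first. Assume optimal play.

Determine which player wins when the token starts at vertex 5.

Bob wins.

Compute win/loss labels from the base case upward. A position with no move is L. Any other position is W if it can reach an L in one move, else L.
Every edge goes from a vertex to one that appears earlier in the order 1, 6, 4, 3, 2, 5, so processing vertices in that order labels each vertex after all of its successors.
1: no outgoing edge → L
6: no outgoing edge → L
4: can move to 6, which is L ⇒ W
3: can move to 6, which is L ⇒ W
2: can move to 6, which is L ⇒ W
5: the only move is to 4(W), a W ⇒ L
Every move from 5 reaches a W position, so the mover loses.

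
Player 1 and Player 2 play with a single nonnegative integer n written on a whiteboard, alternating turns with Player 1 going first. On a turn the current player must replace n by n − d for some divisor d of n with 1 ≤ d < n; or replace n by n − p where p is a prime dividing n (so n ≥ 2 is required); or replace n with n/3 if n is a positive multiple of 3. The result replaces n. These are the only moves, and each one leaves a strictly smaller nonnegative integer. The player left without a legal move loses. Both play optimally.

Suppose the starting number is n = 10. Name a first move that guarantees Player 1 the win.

Move to 9.

Positions with no move are L. A position that does have a move is losing for the player to move precisely when every available move leads to a winning position for the opponent. Fill in the labels:
n=0: no move → L
n=1: no move → L
n=2: can move to 0, which is L ⇒ W
n=3: can move to 0, which is L ⇒ W
n=4: moves to 2(W), 3(W); every one is W ⇒ L
n=5: can move to 0, which is L ⇒ W
n=6: can move to 4, which is L ⇒ W
n=7: can move to 0, which is L ⇒ W
n=8: can move to 4, which is L ⇒ W
n=9: moves to 3(W), 6(W), 8(W); every one is W ⇒ L
n=10: can move to 9, which is L ⇒ W
From 10, the L positions reachable in one move are: 9.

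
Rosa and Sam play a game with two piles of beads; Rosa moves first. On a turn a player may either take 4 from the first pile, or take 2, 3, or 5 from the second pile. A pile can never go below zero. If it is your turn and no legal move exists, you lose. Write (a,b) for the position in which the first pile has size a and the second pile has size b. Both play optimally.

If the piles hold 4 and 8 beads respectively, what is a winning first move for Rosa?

Classify positions by backward induction: terminal positions (no move available) are L. From any other position, the mover wins iff some move reaches an L.
No move ever increases a pile, so every position that can arise here has a ≤ 4 and b ≤ 8; it is enough to label the cells with 0 ≤ a ≤ 4 and 0 ≤ b ≤ 8.
Every move lowers a or b (never raises either), so fill the grid row by row in increasing a, and left to right within a row: each cell's successors are then already labelled.
      b=0  b=1  b=2  b=3  b=4  b=5  b=6  b=7  b=8
a=0:    L    L    W    W    W    W    W    L    L
a=1:    L    L    W    W    W    W    W    L    L
a=2:    L    L    W    W    W    W    W    L    L
a=3:    L    L    W    W    W    W    W    L    L
a=4:    W    W    L    L    W    W    W    W    W
Cells with no legal move (terminal, hence L): (0,0), (0,1), (1,0), (1,1), (2,0), (2,1), (3,0), (3,1).
The remaining L cells, each justified by listing all of its moves:
(0,7): only reaches (0,5)(W), (0,4)(W), (0,2)(W), all W → L
(0,8): only reaches (0,6)(W), (0,5)(W), (0,3)(W), all W → L
(1,7): only reaches (1,5)(W), (1,4)(W), (1,2)(W), all W → L
(1,8): only reaches (1,6)(W), (1,5)(W), (1,3)(W), all W → L
(2,7): only reaches (2,5)(W), (2,4)(W), (2,2)(W), all W → L
(2,8): only reaches (2,6)(W), (2,5)(W), (2,3)(W), all W → L
(3,7): only reaches (3,5)(W), (3,4)(W), (3,2)(W), all W → L
(3,8): only reaches (3,6)(W), (3,5)(W), (3,3)(W), all W → L
(4,2): only reaches (0,2)(W), (4,0)(W), all W → L
(4,3): only reaches (0,3)(W), (4,1)(W), (4,0)(W), all W → L
Every other cell has at least one move into one of the L cells above, so it is W.
From (4,8), the L positions reachable in one move are: (0,8), (4,3). Any move reaching one of these is winning.

Move to (0,8).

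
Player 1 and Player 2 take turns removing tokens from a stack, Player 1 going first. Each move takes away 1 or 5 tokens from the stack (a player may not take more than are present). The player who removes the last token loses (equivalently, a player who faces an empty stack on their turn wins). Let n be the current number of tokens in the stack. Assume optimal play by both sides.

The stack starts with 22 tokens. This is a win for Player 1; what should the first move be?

Build the W/L table. Terminal = W. A non-terminal position is W if it has a move to some L; otherwise it is L.
n=0: no move; the opponent has just taken the last token and therefore loses → W
n=1: the only move is to 0(W), a W ⇒ L
n=2: can move to 1, which is L ⇒ W
n=3: the only move is to 2(W), a W ⇒ L
n=4: can move to 3, which is L ⇒ W
n=5: moves to 4(W), 0(W); every one is W ⇒ L
n=6: can move to 5, which is L ⇒ W
n=7: moves to 6(W), 2(W); every one is W ⇒ L
n=8: can move to 7, which is L ⇒ W
n=9: moves to 8(W), 4(W); every one is W ⇒ L
n=10: can move to 9, which is L ⇒ W
n=11: moves to 10(W), 6(W); every one is W ⇒ L
n=12: can move to 11, which is L ⇒ W
n=13: moves to 12(W), 8(W); every one is W ⇒ L
n=14: can move to 13, which is L ⇒ W
n=15: moves to 14(W), 10(W); every one is W ⇒ L
n=16: can move to 15, which is L ⇒ W
n=17: moves to 16(W), 12(W); every one is W ⇒ L
n=18: can move to 17, which is L ⇒ W
n=19: moves to 18(W), 14(W); every one is W ⇒ L
n=20: can move to 19, which is L ⇒ W
n=21: moves to 20(W), 16(W); every one is W ⇒ L
n=22: can move to 21, which is L ⇒ W
From 22, the L positions reachable in one move are: 21, 17. Any move reaching one of these is winning.

Remove 1, leaving 21.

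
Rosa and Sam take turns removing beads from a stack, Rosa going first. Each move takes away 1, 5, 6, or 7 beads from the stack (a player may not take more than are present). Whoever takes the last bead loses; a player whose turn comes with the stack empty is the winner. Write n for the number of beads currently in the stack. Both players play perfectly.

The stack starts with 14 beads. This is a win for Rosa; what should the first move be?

Compute win/loss labels from the base case upward. A position with no move is W. Any other position is W if it can reach an L in one move, else L.
n=0: no move; the opponent has just taken the last bead and therefore loses → W
n=1: only reaches 0(W), which is W → L
n=2: reaches L-position 1 → W
n=3: only reaches 2(W), which is W → L
n=4: reaches L-position 3 → W
n=5: only reaches 4(W), 0(W), all W → L
n=6: reaches L-position 5 → W
n=7: reaches L-position 1 → W
n=8: reaches L-position 3 → W
n=9: reaches L-position 3 → W
n=10: reaches L-position 5 → W
n=11: reaches L-position 5 → W
n=12: reaches L-position 5 → W
n=13: only reaches 12(W), 8(W), 7(W), 6(W), all W → L
n=14: reaches L-position 13 → W
From 14, the L positions reachable in one move are: 13.

Remove 1, leaving 13.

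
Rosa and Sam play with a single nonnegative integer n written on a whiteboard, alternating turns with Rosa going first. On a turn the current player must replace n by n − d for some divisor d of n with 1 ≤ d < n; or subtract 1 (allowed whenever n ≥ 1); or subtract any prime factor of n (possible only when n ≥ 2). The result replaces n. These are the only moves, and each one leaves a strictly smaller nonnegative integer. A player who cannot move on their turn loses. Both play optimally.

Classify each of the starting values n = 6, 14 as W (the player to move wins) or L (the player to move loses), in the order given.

6: W, 14: L

Build the W/L table. Terminal = L. A non-terminal position is W if it has a move to some L; otherwise it is L.
n=0: no move → L
n=1: can move to 0, which is L ⇒ W
n=2: can move to 0, which is L ⇒ W
n=3: can move to 0, which is L ⇒ W
n=4: moves to 2(W), 3(W); every one is W ⇒ L
n=5: can move to 0, which is L ⇒ W
n=6: can move to 4, which is L ⇒ W
n=7: can move to 0, which is L ⇒ W
n=8: can move to 4, which is L ⇒ W
n=9: moves to 6(W), 8(W); every one is W ⇒ L
n=10: can move to 9, which is L ⇒ W
n=11: can move to 0, which is L ⇒ W
n=12: can move to 9, which is L ⇒ W
n=13: can move to 0, which is L ⇒ W
n=14: moves to 7(W), 12(W), 13(W); every one is W ⇒ L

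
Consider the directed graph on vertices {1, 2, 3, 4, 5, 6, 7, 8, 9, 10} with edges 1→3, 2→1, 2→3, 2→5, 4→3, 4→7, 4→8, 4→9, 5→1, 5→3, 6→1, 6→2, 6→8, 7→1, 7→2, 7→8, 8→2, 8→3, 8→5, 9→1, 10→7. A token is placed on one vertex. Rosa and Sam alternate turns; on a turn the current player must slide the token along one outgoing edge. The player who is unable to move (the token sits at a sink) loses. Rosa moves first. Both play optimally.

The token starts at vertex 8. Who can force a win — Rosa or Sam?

Rosa wins.

Positions with no move are L. A position that does have a move is losing for the player to move precisely when every available move leads to a winning position for the opponent. Fill in the labels:
Every edge goes from a vertex to one that appears earlier in the order 3, 1, 5, 2, 8, 7, 9, 6, 10, 4, so processing vertices in that order labels each vertex after all of its successors.
3: no outgoing edge → L
1: W (go to 3, an L position)
5: W (go to 3, an L position)
2: W (go to 3, an L position)
8: W (go to 3, an L position)
7: L (options 8(W), 2(W), 1(W) are all W)
9: L (sole option 1(W) is W)
6: L (options 8(W), 2(W), 1(W) are all W)
10: W (go to 7, an L position)
4: W (go to 9, an L position)
From 8 Rosa can move to 3, reaching an L position.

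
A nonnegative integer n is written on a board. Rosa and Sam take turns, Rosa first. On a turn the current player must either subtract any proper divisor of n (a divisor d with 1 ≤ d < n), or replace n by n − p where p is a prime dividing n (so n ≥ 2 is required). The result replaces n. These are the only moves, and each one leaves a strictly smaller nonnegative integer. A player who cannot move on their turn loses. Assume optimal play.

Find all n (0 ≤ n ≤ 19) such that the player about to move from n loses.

Build the W/L table. Terminal = L. A non-terminal position is W if it has a move to some L; otherwise it is L.
n=0: no move → L
n=1: no move → L
n=2: →0(L), so W
n=3: →0(L), so W
n=4: →2(W), 3(W) — all W, so L
n=5: →0(L), so W
n=6: →4(L), so W
n=7: →0(L), so W
n=8: →4(L), so W
n=9: →6(W), 8(W) — all W, so L
n=10: →9(L), so W
n=11: →0(L), so W
n=12: →9(L), so W
n=13: →0(L), so W
n=14: →7(W), 12(W), 13(W) — all W, so L
n=15: →14(L), so W
n=16: →14(L), so W
n=17: →0(L), so W
n=18: →9(L), so W
n=19: →0(L), so W
The losing starting values of n are exactly the entries labelled L in this table (5 of them).

0, 1, 4, 9, 14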